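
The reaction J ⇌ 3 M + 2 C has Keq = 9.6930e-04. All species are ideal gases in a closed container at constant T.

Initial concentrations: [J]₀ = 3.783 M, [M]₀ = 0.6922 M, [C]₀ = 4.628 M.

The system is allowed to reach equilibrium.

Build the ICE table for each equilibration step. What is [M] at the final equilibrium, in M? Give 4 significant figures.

Q₀ = 1.878 vs Keq = 9.6930e-04 ⇒ Q>K, reverse
Step 1:
                   J          M          C
  Initial      3.783     0.6922      4.628
  Change      0.2106    -0.6319    -0.4213
  Equil        3.994    0.06025      4.207
  solve Keq expr → x = -0.2106; check Q = 9.6930e-04

[M]_eq = 0.06025 M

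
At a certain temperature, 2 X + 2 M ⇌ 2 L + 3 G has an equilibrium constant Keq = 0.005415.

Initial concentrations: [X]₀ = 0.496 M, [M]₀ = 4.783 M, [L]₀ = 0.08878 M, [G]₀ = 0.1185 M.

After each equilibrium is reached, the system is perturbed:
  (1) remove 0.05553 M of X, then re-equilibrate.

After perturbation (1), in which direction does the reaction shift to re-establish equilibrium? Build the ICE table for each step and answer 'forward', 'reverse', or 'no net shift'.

Q₀ = 2.3304e-06 vs Keq = 0.005415 ⇒ Q<K, forward
Step 1:
                   X          M          L          G
  I            0.496      4.783    0.08878     0.1185
  C          -0.2199    -0.2199     0.2199     0.3299
  E           0.2761      4.563     0.3087     0.4484
  solve Keq expr → x = 0.11; check Q = 0.005415
Then remove 0.05553 M of X.
Step 2:
                   X          M          L          G
  I           0.2205      4.563     0.3087     0.4484
  C          0.01716    0.01716   -0.01716   -0.02574
  E           0.2377       4.58     0.2916     0.4227
  solve Keq expr → x = -0.008581; check Q = 0.005415

Direction: reverse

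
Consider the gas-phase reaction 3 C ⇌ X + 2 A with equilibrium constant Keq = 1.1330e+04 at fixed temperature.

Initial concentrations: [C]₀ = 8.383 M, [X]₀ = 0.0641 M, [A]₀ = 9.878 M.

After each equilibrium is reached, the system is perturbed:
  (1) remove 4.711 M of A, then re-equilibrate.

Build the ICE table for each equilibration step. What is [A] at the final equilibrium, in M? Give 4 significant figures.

[A]_eq = 10.56 M

Q₀ = 0.01062 vs Keq = 1.1330e+04 ⇒ Q<K, forward
Step 1:
                  C         X         A
  init        8.383    0.0641     9.878
  Δ          -8.001     2.667     5.334
  eq         0.3821     2.731     15.21
  solve Keq expr → x = 2.667; check Q = 1.1330e+04
Then remove 4.711 M of A.
Step 2:
                  C         X         A
  init       0.3821     2.731      10.5
  Δ        -0.08162   0.02721   0.05442
  eq         0.3005     2.758     10.56
  solve Keq expr → x = 0.02721; check Q = 1.1330e+04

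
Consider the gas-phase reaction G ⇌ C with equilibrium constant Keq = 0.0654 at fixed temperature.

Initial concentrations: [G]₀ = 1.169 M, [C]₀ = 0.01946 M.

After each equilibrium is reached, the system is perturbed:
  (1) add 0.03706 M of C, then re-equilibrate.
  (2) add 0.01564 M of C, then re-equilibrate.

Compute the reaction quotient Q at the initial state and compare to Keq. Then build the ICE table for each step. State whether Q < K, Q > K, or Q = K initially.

Q₀ = 0.01665; Q < K (proceeds forward)

Q₀ = 0.01665 vs Keq = 0.0654 ⇒ Q<K, forward
Step 1:
                   G          C
  init         1.169    0.01946
  Δ         -0.05349    0.05349
  eq           1.116    0.07295
  solve Keq expr → x = 0.05349; check Q = 0.0654
Then add 0.03706 M of C.
Step 2:
                   G          C
  init         1.116       0.11
  Δ          0.03479   -0.03479
  eq            1.15    0.07523
  solve Keq expr → x = -0.03479; check Q = 0.0654
Then add 0.01564 M of C.
Step 3:
                   G          C
  init          1.15    0.09087
  Δ          0.01468   -0.01468
  eq           1.165    0.07619
  solve Keq expr → x = -0.01468; check Q = 0.0654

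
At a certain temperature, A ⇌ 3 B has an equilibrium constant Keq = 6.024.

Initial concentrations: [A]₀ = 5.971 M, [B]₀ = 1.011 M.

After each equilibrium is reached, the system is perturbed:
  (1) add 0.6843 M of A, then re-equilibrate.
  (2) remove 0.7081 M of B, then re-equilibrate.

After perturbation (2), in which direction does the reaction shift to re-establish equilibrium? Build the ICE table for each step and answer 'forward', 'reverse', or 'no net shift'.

Direction: forward

Q₀ = 0.1731 vs Keq = 6.024 ⇒ Q<K, forward
Step 1:
                    A           B
  I             5.971       1.011
  C           -0.7174       2.152
  E             5.254       3.163
  solve Keq expr → x = 0.7174; check Q = 6.024
Then add 0.6843 M of A.
Step 2:
                    A           B
  I             5.938       3.163
  C          -0.04137      0.1241
  E             5.897       3.287
  solve Keq expr → x = 0.04137; check Q = 6.024
Then remove 0.7081 M of B.
Step 3:
                    A           B
  I             5.897       2.579
  C           -0.2221      0.6663
  E             5.674       3.245
  solve Keq expr → x = 0.2221; check Q = 6.024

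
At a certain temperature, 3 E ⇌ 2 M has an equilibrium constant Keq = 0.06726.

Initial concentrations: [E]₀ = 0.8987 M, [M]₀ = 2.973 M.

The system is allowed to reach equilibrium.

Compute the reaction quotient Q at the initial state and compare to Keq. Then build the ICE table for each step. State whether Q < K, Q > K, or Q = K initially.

Q₀ = 12.18 vs Keq = 0.06726 ⇒ Q>K, reverse
Step 1:
                    E           M
  init         0.8987       2.973
  Δ             2.268      -1.512
  eq            3.166       1.461
  solve Keq expr → x = -0.7559; check Q = 0.06726

Q₀ = 12.18; Q > K (proceeds reverse)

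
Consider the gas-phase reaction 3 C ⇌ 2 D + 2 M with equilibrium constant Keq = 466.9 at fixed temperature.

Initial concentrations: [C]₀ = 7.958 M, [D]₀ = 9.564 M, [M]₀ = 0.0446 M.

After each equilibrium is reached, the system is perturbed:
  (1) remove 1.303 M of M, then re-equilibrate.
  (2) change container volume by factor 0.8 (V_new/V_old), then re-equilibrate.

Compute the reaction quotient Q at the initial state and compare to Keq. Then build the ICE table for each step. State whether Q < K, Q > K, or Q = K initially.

Q₀ = 3.6102e-04; Q < K (proceeds forward)

Q₀ = 3.6102e-04 vs Keq = 466.9 ⇒ Q<K, forward
Step 1:
                    C           D           M
  Initial       7.958       9.564      0.0446
  Change       -6.077       4.051       4.051
  Equil         1.881       13.62       4.096
  solve Keq expr → x = 2.026; check Q = 466.9
Then remove 1.303 M of M.
Step 2:
                    C           D           M
  Initial       1.881       13.62       2.793
  Change      -0.3314       0.221       0.221
  Equil          1.55       13.84       3.014
  solve Keq expr → x = 0.1105; check Q = 466.9
Then change container volume by factor 0.8 (V_new/V_old).
Step 3:
                    C           D           M
  Initial       1.937        17.3       3.767
  Change       0.1151    -0.07672    -0.07672
  Equil         2.053       17.22        3.69
  solve Keq expr → x = -0.03836; check Q = 466.9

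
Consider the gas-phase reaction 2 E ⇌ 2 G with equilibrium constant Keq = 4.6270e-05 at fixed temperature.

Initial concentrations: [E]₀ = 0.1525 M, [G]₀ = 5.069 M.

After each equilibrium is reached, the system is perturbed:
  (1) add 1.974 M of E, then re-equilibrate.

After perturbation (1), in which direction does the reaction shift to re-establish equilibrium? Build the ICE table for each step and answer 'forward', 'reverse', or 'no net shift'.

Q₀ = 1105 vs Keq = 4.6270e-05 ⇒ Q>K, reverse
Step 1:
                   E          G
  init        0.1525      5.069
  Δ            5.034     -5.034
  eq           5.186    0.03528
  solve Keq expr → x = -2.517; check Q = 4.6270e-05
Then add 1.974 M of E.
Step 2:
                   E          G
  init          7.16    0.03528
  Δ         -0.01334    0.01334
  eq           7.147    0.04861
  solve Keq expr → x = 0.006668; check Q = 4.6270e-05

Direction: forward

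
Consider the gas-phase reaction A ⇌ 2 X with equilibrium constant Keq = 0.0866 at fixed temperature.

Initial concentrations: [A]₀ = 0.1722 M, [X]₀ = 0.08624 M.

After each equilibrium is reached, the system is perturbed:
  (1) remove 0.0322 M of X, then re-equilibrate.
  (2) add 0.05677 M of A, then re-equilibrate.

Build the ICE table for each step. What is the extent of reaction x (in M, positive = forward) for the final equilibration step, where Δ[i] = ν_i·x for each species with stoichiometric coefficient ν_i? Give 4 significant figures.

x = 0.008668 M

Q₀ = 0.04319 vs Keq = 0.0866 ⇒ Q<K, forward
Step 1:
                  A         X
  I          0.1722   0.08624
  C        -0.01518   0.03037
  E           0.157    0.1166
  solve Keq expr → x = 0.01518; check Q = 0.0866
Then remove 0.0322 M of X.
Step 2:
                  A         X
  I           0.157   0.08441
  C        -0.01353   0.02706
  E          0.1435    0.1115
  solve Keq expr → x = 0.01353; check Q = 0.0866
Then add 0.05677 M of A.
Step 3:
                  A         X
  I          0.2003    0.1115
  C       -0.008668   0.01734
  E          0.1916    0.1288
  solve Keq expr → x = 0.008668; check Q = 0.0866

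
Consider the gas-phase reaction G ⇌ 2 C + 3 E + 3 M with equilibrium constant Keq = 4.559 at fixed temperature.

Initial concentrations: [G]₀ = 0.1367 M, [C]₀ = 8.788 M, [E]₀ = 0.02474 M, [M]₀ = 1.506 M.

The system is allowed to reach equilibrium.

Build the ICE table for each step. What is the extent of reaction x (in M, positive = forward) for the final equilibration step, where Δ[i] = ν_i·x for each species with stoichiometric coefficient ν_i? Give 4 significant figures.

x = 0.03013 M

Q₀ = 0.02922 vs Keq = 4.559 ⇒ Q<K, forward
Step 1:
                  G         C         E         M
  Initial    0.1367     8.788   0.02474     1.506
  Change   -0.03013   0.06025   0.09038   0.09038
  Equil      0.1066     8.848    0.1151     1.596
  solve Keq expr → x = 0.03013; check Q = 4.559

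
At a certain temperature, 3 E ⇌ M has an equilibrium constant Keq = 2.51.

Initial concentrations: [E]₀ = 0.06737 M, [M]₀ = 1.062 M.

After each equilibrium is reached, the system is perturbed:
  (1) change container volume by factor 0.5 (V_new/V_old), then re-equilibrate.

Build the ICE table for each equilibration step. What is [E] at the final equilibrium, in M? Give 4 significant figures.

Q₀ = 3473 vs Keq = 2.51 ⇒ Q>K, reverse
Step 1:
                    E           M
  Initial     0.06737       1.062
  Change       0.6302     -0.2101
  Equil        0.6976      0.8519
  solve Keq expr → x = -0.2101; check Q = 2.51
Then change container volume by factor 0.5 (V_new/V_old).
Step 2:
                    E           M
  Initial       1.395       1.704
  Change      -0.4891       0.163
  Equil         0.906       1.867
  solve Keq expr → x = 0.163; check Q = 2.51

[E]_eq = 0.906 M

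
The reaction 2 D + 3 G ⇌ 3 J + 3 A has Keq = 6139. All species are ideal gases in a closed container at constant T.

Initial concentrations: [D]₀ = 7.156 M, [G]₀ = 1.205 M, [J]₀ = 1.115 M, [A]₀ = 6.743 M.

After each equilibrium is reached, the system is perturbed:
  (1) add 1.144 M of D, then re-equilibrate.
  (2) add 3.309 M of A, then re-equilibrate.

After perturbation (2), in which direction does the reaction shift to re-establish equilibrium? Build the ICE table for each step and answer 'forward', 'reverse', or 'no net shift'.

Q₀ = 4.743 vs Keq = 6139 ⇒ Q<K, forward
Step 1:
                   D          G          J          A
  Initial      7.156      1.205      1.115      6.743
  Change      -0.637    -0.9555     0.9555     0.9555
  Equil        6.519     0.2495      2.071      7.699
  solve Keq expr → x = 0.3185; check Q = 6139
Then add 1.144 M of D.
Step 2:
                   D          G          J          A
  Initial      7.663     0.2495      2.071      7.699
  Change    -0.01477   -0.02215    0.02215    0.02215
  Equil        7.648     0.2273      2.093      7.721
  solve Keq expr → x = 0.007384; check Q = 6139
Then add 3.309 M of A.
Step 3:
                   D          G          J          A
  Initial      7.648     0.2273      2.093      11.03
  Change     0.05406    0.08109   -0.08109   -0.08109
  Equil        7.702     0.3084      2.012      10.95
  solve Keq expr → x = -0.02703; check Q = 6139

Direction: reverse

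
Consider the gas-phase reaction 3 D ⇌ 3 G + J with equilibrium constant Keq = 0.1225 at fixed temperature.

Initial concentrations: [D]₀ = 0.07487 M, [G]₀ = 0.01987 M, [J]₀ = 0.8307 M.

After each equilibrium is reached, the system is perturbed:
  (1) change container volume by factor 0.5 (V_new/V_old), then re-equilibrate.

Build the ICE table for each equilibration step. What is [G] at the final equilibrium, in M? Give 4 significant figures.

[G]_eq = 0.05594 M

Q₀ = 0.01553 vs Keq = 0.1225 ⇒ Q<K, forward
Step 1:
                    D           G           J
  Initial     0.07487     0.01987      0.8307
  Change     -0.01284     0.01284    0.004281
  Equil       0.06203     0.03271       0.835
  solve Keq expr → x = 0.004281; check Q = 0.1225
Then change container volume by factor 0.5 (V_new/V_old).
Step 2:
                    D           G           J
  Initial      0.1241     0.06543        1.67
  Change      0.00949    -0.00949   -0.003163
  Equil        0.1335     0.05594       1.667
  solve Keq expr → x = -0.003163; check Q = 0.1225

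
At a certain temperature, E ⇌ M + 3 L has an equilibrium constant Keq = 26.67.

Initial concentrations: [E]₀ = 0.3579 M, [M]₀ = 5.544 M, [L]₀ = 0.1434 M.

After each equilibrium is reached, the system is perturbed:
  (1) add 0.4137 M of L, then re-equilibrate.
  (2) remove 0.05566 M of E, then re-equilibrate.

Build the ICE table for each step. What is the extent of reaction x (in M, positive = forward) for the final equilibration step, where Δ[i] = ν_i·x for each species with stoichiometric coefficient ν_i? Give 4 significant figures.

Q₀ = 0.04568 vs Keq = 26.67 ⇒ Q<K, forward
Step 1:
                    E           M           L
  Initial      0.3579       5.544      0.1434
  Change      -0.2311      0.2311      0.6933
  Equil        0.1268       5.775      0.8367
  solve Keq expr → x = 0.2311; check Q = 26.67
Then add 0.4137 M of L.
Step 2:
                    E           M           L
  Initial      0.1268       5.775        1.25
  Change      0.08452    -0.08452     -0.2535
  Equil        0.2113       5.691      0.9968
  solve Keq expr → x = -0.08452; check Q = 26.67
Then remove 0.05566 M of E.
Step 3:
                    E           M           L
  Initial      0.1557       5.691      0.9968
  Change      0.01968    -0.01968    -0.05904
  Equil        0.1754       5.671      0.9378
  solve Keq expr → x = -0.01968; check Q = 26.67

x = -0.01968 M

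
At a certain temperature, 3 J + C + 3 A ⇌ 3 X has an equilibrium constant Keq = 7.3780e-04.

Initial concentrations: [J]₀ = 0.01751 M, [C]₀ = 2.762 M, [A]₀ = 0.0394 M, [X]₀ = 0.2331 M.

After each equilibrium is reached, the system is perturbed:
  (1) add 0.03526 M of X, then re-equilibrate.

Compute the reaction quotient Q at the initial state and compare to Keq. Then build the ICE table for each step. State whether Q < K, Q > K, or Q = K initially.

Q₀ = 1.3965e+07; Q > K (proceeds reverse)

Q₀ = 1.3965e+07 vs Keq = 7.3780e-04 ⇒ Q>K, reverse
Step 1:
                  J         C         A         X
  I         0.01751     2.762    0.0394    0.2331
  C          0.2249   0.07497    0.2249   -0.2249
  E          0.2424     2.837    0.2643  0.008196
  solve Keq expr → x = -0.07497; check Q = 7.3780e-04
Then add 0.03526 M of X.
Step 2:
                  J         C         A         X
  I          0.2424     2.837    0.2643   0.04346
  C         0.03297   0.01099   0.03297  -0.03297
  E          0.2754     2.848    0.2973   0.01049
  solve Keq expr → x = -0.01099; check Q = 7.3780e-04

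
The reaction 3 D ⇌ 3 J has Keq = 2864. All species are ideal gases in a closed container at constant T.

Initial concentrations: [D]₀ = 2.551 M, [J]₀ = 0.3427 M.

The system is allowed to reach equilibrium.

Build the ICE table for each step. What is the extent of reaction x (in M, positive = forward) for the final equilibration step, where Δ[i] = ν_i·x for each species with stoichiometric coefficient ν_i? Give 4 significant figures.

x = 0.7869 M

Q₀ = 0.002424 vs Keq = 2864 ⇒ Q<K, forward
Step 1:
                   D          J
  I            2.551     0.3427
  C           -2.361      2.361
  E           0.1904      2.703
  solve Keq expr → x = 0.7869; check Q = 2864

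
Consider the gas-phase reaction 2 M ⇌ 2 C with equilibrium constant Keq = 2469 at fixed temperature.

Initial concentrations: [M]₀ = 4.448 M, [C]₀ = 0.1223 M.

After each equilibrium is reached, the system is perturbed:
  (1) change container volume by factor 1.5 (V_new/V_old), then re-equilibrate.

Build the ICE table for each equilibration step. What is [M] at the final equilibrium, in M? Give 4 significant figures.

[M]_eq = 0.06011 M

Q₀ = 7.5600e-04 vs Keq = 2469 ⇒ Q<K, forward
Step 1:
                   M          C
  I            4.448     0.1223
  C           -4.358      4.358
  E          0.09016       4.48
  solve Keq expr → x = 2.179; check Q = 2469
Then change container volume by factor 1.5 (V_new/V_old).
Step 2:
                   M          C
  I          0.06011      2.987
  C                0          0
  E          0.06011      2.987
  solve Keq expr → x = 0; check Q = 2469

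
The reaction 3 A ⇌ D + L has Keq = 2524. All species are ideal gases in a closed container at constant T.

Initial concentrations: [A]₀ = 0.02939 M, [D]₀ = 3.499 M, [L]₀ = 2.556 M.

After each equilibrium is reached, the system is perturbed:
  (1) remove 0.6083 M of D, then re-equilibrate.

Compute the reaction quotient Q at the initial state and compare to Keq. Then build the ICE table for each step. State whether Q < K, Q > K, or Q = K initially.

Q₀ = 3.5229e+05; Q > K (proceeds reverse)

Q₀ = 3.5229e+05 vs Keq = 2524 ⇒ Q>K, reverse
Step 1:
                    A           D           L
  Initial     0.02939       3.499       2.556
  Change       0.1217    -0.04056    -0.04056
  Equil        0.1511       3.458       2.515
  solve Keq expr → x = -0.04056; check Q = 2524
Then remove 0.6083 M of D.
Step 2:
                    A           D           L
  Initial      0.1511        2.85       2.515
  Change    -0.009323    0.003108    0.003108
  Equil        0.1417       2.853       2.519
  solve Keq expr → x = 0.003108; check Q = 2524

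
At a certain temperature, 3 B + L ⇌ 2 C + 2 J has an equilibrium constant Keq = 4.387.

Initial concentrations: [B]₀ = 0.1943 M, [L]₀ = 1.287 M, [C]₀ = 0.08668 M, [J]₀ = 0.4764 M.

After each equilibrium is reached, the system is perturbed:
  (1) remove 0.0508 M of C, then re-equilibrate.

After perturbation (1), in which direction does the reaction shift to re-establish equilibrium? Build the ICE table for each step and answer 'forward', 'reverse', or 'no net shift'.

Direction: forward

Q₀ = 0.1806 vs Keq = 4.387 ⇒ Q<K, forward
Step 1:
                    B           L           C           J
  init         0.1943       1.287     0.08668      0.4764
  Δ          -0.09026    -0.03009     0.06018     0.06018
  eq            0.104       1.257      0.1469      0.5366
  solve Keq expr → x = 0.03009; check Q = 4.387
Then remove 0.0508 M of C.
Step 2:
                    B           L           C           J
  init          0.104       1.257     0.09606      0.5366
  Δ          -0.01789   -0.005964     0.01193     0.01193
  eq          0.08614       1.251       0.108      0.5485
  solve Keq expr → x = 0.005964; check Q = 4.387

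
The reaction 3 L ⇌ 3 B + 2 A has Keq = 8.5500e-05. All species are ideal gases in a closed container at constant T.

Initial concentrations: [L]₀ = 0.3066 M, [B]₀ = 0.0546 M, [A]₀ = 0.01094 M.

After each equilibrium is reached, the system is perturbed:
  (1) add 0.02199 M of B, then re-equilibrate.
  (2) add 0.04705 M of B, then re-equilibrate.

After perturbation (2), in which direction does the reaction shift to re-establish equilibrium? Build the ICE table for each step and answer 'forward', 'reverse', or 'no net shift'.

Q₀ = 6.7592e-07 vs Keq = 8.5500e-05 ⇒ Q<K, forward
Step 1:
                    L           B           A
  Initial      0.3066      0.0546     0.01094
  Change     -0.04394     0.04394      0.0293
  Equil        0.2627     0.09854     0.04024
  solve Keq expr → x = 0.01465; check Q = 8.5500e-05
Then add 0.02199 M of B.
Step 2:
                    L           B           A
  Initial      0.2627      0.1205     0.04024
  Change     0.008313   -0.008313   -0.005542
  Equil         0.271      0.1122     0.03469
  solve Keq expr → x = -0.002771; check Q = 8.5500e-05
Then add 0.04705 M of B.
Step 3:
                    L           B           A
  Initial       0.271      0.1593     0.03469
  Change      0.01396    -0.01396   -0.009306
  Equil        0.2849      0.1453     0.02539
  solve Keq expr → x = -0.004653; check Q = 8.5500e-05

Direction: reverse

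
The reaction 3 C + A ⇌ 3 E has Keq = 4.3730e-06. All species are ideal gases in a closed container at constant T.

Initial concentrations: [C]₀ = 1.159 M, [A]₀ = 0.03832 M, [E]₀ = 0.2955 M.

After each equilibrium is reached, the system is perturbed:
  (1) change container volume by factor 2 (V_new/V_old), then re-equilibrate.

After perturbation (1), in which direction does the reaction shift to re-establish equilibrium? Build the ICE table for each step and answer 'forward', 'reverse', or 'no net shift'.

Q₀ = 0.4325 vs Keq = 4.3730e-06 ⇒ Q>K, reverse
Step 1:
                    C           A           E
  I             1.159     0.03832      0.2955
  C            0.2835     0.09449     -0.2835
  E             1.442      0.1328     0.01203
  solve Keq expr → x = -0.09449; check Q = 4.3730e-06
Then change container volume by factor 2 (V_new/V_old).
Step 2:
                    C           A           E
  I            0.7212      0.0664    0.006017
  C          0.001224  4.0784e-04   -0.001224
  E            0.7225     0.06681    0.004794
  solve Keq expr → x = -4.0784e-04; check Q = 4.3730e-06

Direction: reverse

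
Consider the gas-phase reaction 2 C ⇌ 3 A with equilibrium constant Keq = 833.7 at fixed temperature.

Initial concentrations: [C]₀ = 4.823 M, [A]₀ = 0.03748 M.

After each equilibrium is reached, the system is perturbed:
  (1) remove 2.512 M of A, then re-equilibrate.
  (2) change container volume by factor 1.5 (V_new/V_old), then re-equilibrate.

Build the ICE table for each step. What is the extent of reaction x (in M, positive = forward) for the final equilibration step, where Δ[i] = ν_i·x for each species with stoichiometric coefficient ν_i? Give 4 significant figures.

Q₀ = 2.2634e-06 vs Keq = 833.7 ⇒ Q<K, forward
Step 1:
                  C         A
  I           4.823   0.03748
  C          -4.259     6.388
  E          0.5641     6.426
  solve Keq expr → x = 2.129; check Q = 833.7
Then remove 2.512 M of A.
Step 2:
                  C         A
  I          0.5641     3.914
  C         -0.2556    0.3834
  E          0.3085     4.297
  solve Keq expr → x = 0.1278; check Q = 833.7
Then change container volume by factor 1.5 (V_new/V_old).
Step 3:
                  C         A
  I          0.2057     2.865
  C        -0.03333   0.04999
  E          0.1723     2.915
  solve Keq expr → x = 0.01666; check Q = 833.7

x = 0.01666 M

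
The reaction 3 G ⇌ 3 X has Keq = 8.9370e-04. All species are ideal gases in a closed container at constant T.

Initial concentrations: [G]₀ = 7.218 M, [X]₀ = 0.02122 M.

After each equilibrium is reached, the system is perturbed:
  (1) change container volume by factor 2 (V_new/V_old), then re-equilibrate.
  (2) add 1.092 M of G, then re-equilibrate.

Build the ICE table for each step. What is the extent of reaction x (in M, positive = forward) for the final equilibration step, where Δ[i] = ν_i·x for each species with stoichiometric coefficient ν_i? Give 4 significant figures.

x = 0.03198 M

Q₀ = 2.5409e-08 vs Keq = 8.9370e-04 ⇒ Q<K, forward
Step 1:
                   G          X
  init         7.218    0.02122
  Δ          -0.6148     0.6148
  eq           6.603      0.636
  solve Keq expr → x = 0.2049; check Q = 8.9370e-04
Then change container volume by factor 2 (V_new/V_old).
Step 2:
                   G          X
  init         3.302      0.318
  Δ                0          0
  eq           3.302      0.318
  solve Keq expr → x = 0; check Q = 8.9370e-04
Then add 1.092 M of G.
Step 3:
                   G          X
  init         4.394      0.318
  Δ         -0.09594    0.09594
  eq           4.298      0.414
  solve Keq expr → x = 0.03198; check Q = 8.9370e-04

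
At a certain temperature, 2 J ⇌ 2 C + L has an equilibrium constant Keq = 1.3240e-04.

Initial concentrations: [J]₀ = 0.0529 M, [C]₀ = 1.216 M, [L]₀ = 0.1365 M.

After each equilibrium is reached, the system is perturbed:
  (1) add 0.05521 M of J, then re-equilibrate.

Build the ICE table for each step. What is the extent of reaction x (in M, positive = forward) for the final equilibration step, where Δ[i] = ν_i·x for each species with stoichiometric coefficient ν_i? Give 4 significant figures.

x = 5.8090e-06 M

Q₀ = 72.13 vs Keq = 1.3240e-04 ⇒ Q>K, reverse
Step 1:
                  J         C         L
  Initial    0.0529     1.216    0.1365
  Change      0.273    -0.273   -0.1365
  Equil      0.3259     0.943 1.5810e-05
  solve Keq expr → x = -0.1365; check Q = 1.3240e-04
Then add 0.05521 M of J.
Step 2:
                  J         C         L
  Initial    0.3811     0.943 1.5810e-05
  Change  -1.1618e-05 1.1618e-05 5.8090e-06
  Equil      0.3811     0.943 2.1619e-05
  solve Keq expr → x = 5.8090e-06; check Q = 1.3240e-04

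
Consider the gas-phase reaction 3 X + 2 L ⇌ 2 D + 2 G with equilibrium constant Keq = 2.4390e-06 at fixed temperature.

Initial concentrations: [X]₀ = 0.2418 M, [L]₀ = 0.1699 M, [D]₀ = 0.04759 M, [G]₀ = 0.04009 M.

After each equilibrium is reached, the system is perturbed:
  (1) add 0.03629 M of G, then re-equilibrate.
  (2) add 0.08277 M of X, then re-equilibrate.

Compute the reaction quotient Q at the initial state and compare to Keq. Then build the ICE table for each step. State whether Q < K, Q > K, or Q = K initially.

Q₀ = 0.00892; Q > K (proceeds reverse)

Q₀ = 0.00892 vs Keq = 2.4390e-06 ⇒ Q>K, reverse
Step 1:
                  X         L         D         G
  init       0.2418    0.1699   0.04759   0.04009
  Δ         0.05361   0.03574  -0.03574  -0.03574
  eq         0.2954    0.2056   0.01185  0.004351
  solve Keq expr → x = -0.01787; check Q = 2.4390e-06
Then add 0.03629 M of G.
Step 2:
                  X         L         D         G
  init       0.2954    0.2056   0.01185   0.04064
  Δ         0.01493  0.009954 -0.009954 -0.009954
  eq         0.3103    0.2156  0.001897   0.03069
  solve Keq expr → x = -0.004977; check Q = 2.4390e-06
Then add 0.08277 M of X.
Step 3:
                  X         L         D         G
  init       0.3931    0.2156  0.001897   0.03069
  Δ       -0.001088 -7.2518e-04 7.2518e-04 7.2518e-04
  eq          0.392    0.2149  0.002622   0.03141
  solve Keq expr → x = 3.6259e-04; check Q = 2.4390e-06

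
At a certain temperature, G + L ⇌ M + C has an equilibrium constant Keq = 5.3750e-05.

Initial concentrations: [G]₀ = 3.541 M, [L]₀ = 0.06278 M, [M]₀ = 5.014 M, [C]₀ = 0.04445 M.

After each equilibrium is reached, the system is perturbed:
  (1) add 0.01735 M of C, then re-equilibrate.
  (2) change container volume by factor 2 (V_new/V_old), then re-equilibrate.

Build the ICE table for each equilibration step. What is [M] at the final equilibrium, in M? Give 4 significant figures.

[M]_eq = 2.476 M

Q₀ = 1.003 vs Keq = 5.3750e-05 ⇒ Q>K, reverse
Step 1:
                   G          L          M          C
  I            3.541    0.06278      5.014    0.04445
  C          0.04445    0.04445   -0.04445   -0.04445
  E            3.585     0.1072       4.97 4.1582e-06
  solve Keq expr → x = -0.04445; check Q = 5.3750e-05
Then add 0.01735 M of C.
Step 2:
                   G          L          M          C
  I            3.585     0.1072       4.97    0.01735
  C          0.01735    0.01735   -0.01735   -0.01735
  E            3.603     0.1246      4.952 4.8714e-06
  solve Keq expr → x = -0.01735; check Q = 5.3750e-05
Then change container volume by factor 2 (V_new/V_old).
Step 3:
                   G          L          M          C
  I            1.801    0.06229      2.476 2.4357e-06
  C                0          0          0          0
  E            1.801    0.06229      2.476 2.4357e-06
  solve Keq expr → x = 0; check Q = 5.3750e-05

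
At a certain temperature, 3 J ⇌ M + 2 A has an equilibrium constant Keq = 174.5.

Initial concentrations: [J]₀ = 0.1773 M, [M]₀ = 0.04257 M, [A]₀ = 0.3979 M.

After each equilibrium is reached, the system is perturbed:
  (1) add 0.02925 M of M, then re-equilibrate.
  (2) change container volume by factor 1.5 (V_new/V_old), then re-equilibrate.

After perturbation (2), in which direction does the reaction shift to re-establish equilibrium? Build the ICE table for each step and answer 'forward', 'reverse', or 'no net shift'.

Direction: no net shift

Q₀ = 1.209 vs Keq = 174.5 ⇒ Q<K, forward
Step 1:
                    J           M           A
  I            0.1773     0.04257      0.3979
  C           -0.1287     0.04291     0.08582
  E           0.04858     0.08548      0.4837
  solve Keq expr → x = 0.04291; check Q = 174.5
Then add 0.02925 M of M.
Step 2:
                    J           M           A
  I           0.04858      0.1147      0.4837
  C          0.004547   -0.001516   -0.003031
  E           0.05312      0.1132      0.4807
  solve Keq expr → x = -0.001516; check Q = 174.5
Then change container volume by factor 1.5 (V_new/V_old).
Step 3:
                    J           M           A
  I           0.03541     0.07548      0.3205
  C                 0           0           0
  E           0.03541     0.07548      0.3205
  solve Keq expr → x = 0; check Q = 174.5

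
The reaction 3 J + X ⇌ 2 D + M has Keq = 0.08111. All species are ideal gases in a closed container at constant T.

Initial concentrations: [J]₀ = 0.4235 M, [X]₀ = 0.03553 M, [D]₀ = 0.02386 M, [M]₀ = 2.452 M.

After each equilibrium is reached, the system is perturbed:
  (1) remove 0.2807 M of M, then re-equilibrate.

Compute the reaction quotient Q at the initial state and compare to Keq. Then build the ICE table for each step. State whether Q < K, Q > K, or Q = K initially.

Q₀ = 0.5173 vs Keq = 0.08111 ⇒ Q>K, reverse
Step 1:
                   J          X          D          M
  I           0.4235    0.03553    0.02386      2.452
  C           0.0193   0.006434   -0.01287  -0.006434
  E           0.4428    0.04196    0.01099      2.446
  solve Keq expr → x = -0.006434; check Q = 0.08111
Then remove 0.2807 M of M.
Step 2:
                   J          X          D          M
  I           0.4428    0.04196    0.01099      2.165
  C       -9.1702e-04 -3.0567e-04 6.1135e-04 3.0567e-04
  E           0.4419    0.04166     0.0116      2.165
  solve Keq expr → x = 3.0567e-04; check Q = 0.08111

Q₀ = 0.5173; Q > K (proceeds reverse)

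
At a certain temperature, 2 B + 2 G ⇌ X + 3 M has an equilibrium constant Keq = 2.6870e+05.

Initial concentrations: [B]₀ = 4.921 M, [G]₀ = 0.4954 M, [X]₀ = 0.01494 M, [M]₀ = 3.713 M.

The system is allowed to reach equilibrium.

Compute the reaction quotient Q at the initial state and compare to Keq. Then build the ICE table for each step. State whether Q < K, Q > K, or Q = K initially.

Q₀ = 0.1287; Q < K (proceeds forward)

Q₀ = 0.1287 vs Keq = 2.6870e+05 ⇒ Q<K, forward
Step 1:
                  B         G         X         M
  init        4.921    0.4954   0.01494     3.713
  Δ         -0.4933   -0.4933    0.2467      0.74
  eq          4.428  0.002094    0.2616     4.453
  solve Keq expr → x = 0.2467; check Q = 2.6870e+05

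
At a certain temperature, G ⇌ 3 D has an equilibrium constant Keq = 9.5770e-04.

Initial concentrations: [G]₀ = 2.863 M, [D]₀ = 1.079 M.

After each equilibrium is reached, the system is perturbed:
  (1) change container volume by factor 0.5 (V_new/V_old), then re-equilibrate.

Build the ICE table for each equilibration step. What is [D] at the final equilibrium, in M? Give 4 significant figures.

[D]_eq = 0.1829 M

Q₀ = 0.4388 vs Keq = 9.5770e-04 ⇒ Q>K, reverse
Step 1:
                    G           D
  init          2.863       1.079
  Δ            0.3114     -0.9341
  eq            3.174      0.1449
  solve Keq expr → x = -0.3114; check Q = 9.5770e-04
Then change container volume by factor 0.5 (V_new/V_old).
Step 2:
                    G           D
  init          6.349      0.2897
  Δ           0.03562     -0.1069
  eq            6.384      0.1829
  solve Keq expr → x = -0.03562; check Q = 9.5770e-04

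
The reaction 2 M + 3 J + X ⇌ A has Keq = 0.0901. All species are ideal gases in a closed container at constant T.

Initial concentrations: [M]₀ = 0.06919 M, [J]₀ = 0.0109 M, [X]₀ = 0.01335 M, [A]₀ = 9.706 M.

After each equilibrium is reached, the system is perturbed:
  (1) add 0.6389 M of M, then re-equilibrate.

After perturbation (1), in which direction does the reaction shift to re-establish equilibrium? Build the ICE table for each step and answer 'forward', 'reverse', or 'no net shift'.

Direction: forward

Q₀ = 1.1727e+11 vs Keq = 0.0901 ⇒ Q>K, reverse
Step 1:
                   M          J          X          A
  I          0.06919     0.0109    0.01335      9.706
  C            1.934        2.9     0.9668    -0.9668
  E            2.003      2.911     0.9801      8.739
  solve Keq expr → x = -0.9668; check Q = 0.0901
Then add 0.6389 M of M.
Step 2:
                   M          J          X          A
  I            2.642      2.911     0.9801      8.739
  C          -0.1845    -0.2767   -0.09224    0.09224
  E            2.457      2.634     0.8879      8.831
  solve Keq expr → x = 0.09224; check Q = 0.0901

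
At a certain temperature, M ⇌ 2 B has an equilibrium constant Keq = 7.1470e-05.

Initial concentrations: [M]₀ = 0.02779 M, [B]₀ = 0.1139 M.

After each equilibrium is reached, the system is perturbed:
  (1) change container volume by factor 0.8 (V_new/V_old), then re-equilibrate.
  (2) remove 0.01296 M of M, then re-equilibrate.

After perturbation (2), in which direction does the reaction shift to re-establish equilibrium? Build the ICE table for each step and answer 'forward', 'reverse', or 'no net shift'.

Direction: reverse

Q₀ = 0.4668 vs Keq = 7.1470e-05 ⇒ Q>K, reverse
Step 1:
                  M         B
  Initial   0.02779    0.1139
  Change    0.05573   -0.1115
  Equil     0.08352  0.002443
  solve Keq expr → x = -0.05573; check Q = 7.1470e-05
Then change container volume by factor 0.8 (V_new/V_old).
Step 2:
                  M         B
  Initial    0.1044  0.003054
  Change  1.6016e-04 -3.2032e-04
  Equil      0.1046  0.002734
  solve Keq expr → x = -1.6016e-04; check Q = 7.1470e-05
Then remove 0.01296 M of M.
Step 3:
                  M         B
  Initial    0.0916  0.002734
  Change  8.6903e-05 -1.7381e-04
  Equil     0.09169   0.00256
  solve Keq expr → x = -8.6903e-05; check Q = 7.1470e-05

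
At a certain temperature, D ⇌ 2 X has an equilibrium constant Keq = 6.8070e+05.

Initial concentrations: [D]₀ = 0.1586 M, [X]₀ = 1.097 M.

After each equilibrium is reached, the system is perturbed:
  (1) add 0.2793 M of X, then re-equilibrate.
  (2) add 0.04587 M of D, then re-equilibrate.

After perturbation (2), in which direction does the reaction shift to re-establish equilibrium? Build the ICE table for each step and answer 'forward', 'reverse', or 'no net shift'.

Q₀ = 7.588 vs Keq = 6.8070e+05 ⇒ Q<K, forward
Step 1:
                    D           X
  I            0.1586       1.097
  C           -0.1586      0.3172
  E        2.9381e-06       1.414
  solve Keq expr → x = 0.1586; check Q = 6.8070e+05
Then add 0.2793 M of X.
Step 2:
                    D           X
  I        2.9381e-06       1.693
  C        1.2751e-06 -2.5502e-06
  E        4.2132e-06       1.693
  solve Keq expr → x = -1.2751e-06; check Q = 6.8070e+05
Then add 0.04587 M of D.
Step 3:
                    D           X
  I           0.04587       1.693
  C          -0.04587     0.09174
  E        4.6820e-06       1.785
  solve Keq expr → x = 0.04587; check Q = 6.8070e+05

Direction: forward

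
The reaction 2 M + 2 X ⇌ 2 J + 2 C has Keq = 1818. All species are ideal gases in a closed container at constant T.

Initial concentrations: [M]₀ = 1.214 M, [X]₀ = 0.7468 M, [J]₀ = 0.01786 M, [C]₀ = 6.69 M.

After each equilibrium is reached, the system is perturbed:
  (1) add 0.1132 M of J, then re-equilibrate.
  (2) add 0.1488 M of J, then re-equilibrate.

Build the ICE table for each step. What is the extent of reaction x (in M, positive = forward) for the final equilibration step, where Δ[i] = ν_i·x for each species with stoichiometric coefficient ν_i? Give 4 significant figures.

Q₀ = 0.01737 vs Keq = 1818 ⇒ Q<K, forward
Step 1:
                  M         X         J         C
  Initial     1.214    0.7468   0.01786      6.69
  Change    -0.5839   -0.5839    0.5839    0.5839
  Equil      0.6301    0.1629    0.6017     7.274
  solve Keq expr → x = 0.2919; check Q = 1818
Then add 0.1132 M of J.
Step 2:
                  M         X         J         C
  Initial    0.6301    0.1629    0.7149     7.274
  Change    0.01933   0.01933  -0.01933  -0.01933
  Equil      0.6494    0.1822    0.6956     7.255
  solve Keq expr → x = -0.009663; check Q = 1818
Then add 0.1488 M of J.
Step 3:
                  M         X         J         C
  Initial    0.6494    0.1822    0.8444     7.255
  Change    0.02422   0.02422  -0.02422  -0.02422
  Equil      0.6737    0.2065    0.8202      7.23
  solve Keq expr → x = -0.01211; check Q = 1818

x = -0.01211 M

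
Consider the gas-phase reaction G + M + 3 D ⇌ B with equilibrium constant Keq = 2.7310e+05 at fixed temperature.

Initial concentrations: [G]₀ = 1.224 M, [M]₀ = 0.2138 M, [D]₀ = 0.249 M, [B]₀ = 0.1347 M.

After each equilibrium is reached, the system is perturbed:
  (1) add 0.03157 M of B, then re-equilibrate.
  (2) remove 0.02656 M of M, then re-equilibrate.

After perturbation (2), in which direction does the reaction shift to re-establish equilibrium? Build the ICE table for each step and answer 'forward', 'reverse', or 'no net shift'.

Q₀ = 33.34 vs Keq = 2.7310e+05 ⇒ Q<K, forward
Step 1:
                    G           M           D           B
  I             1.224      0.2138       0.249      0.1347
  C          -0.07732    -0.07732     -0.2319     0.07732
  E             1.147      0.1365     0.01705       0.212
  solve Keq expr → x = 0.07732; check Q = 2.7310e+05
Then add 0.03157 M of B.
Step 2:
                    G           M           D           B
  I             1.147      0.1365     0.01705      0.2436
  C        2.6280e-04  2.6280e-04  7.8841e-04 -2.6280e-04
  E             1.147      0.1367     0.01784      0.2433
  solve Keq expr → x = -2.6280e-04; check Q = 2.7310e+05
Then remove 0.02656 M of M.
Step 3:
                    G           M           D           B
  I             1.147      0.1102     0.01784      0.2433
  C        4.3104e-04  4.3104e-04    0.001293 -4.3104e-04
  E             1.147      0.1106     0.01914      0.2429
  solve Keq expr → x = -4.3104e-04; check Q = 2.7310e+05

Direction: reverse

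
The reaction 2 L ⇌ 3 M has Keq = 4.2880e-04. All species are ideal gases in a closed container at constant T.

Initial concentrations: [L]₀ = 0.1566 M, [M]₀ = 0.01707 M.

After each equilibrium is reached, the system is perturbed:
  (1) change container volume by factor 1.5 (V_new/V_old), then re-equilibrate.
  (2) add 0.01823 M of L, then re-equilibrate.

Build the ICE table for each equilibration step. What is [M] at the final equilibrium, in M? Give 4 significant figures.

[M]_eq = 0.01815 M

Q₀ = 2.0282e-04 vs Keq = 4.2880e-04 ⇒ Q<K, forward
Step 1:
                   L          M
  init        0.1566    0.01707
  Δ        -0.003036   0.004554
  eq          0.1536    0.02162
  solve Keq expr → x = 0.001518; check Q = 4.2880e-04
Then change container volume by factor 1.5 (V_new/V_old).
Step 2:
                   L          M
  init        0.1024    0.01442
  Δ        -0.001298   0.001946
  eq          0.1011    0.01636
  solve Keq expr → x = 6.4883e-04; check Q = 4.2880e-04
Then add 0.01823 M of L.
Step 3:
                   L          M
  init        0.1193    0.01636
  Δ        -0.001194    0.00179
  eq          0.1181    0.01815
  solve Keq expr → x = 5.9682e-04; check Q = 4.2880e-04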